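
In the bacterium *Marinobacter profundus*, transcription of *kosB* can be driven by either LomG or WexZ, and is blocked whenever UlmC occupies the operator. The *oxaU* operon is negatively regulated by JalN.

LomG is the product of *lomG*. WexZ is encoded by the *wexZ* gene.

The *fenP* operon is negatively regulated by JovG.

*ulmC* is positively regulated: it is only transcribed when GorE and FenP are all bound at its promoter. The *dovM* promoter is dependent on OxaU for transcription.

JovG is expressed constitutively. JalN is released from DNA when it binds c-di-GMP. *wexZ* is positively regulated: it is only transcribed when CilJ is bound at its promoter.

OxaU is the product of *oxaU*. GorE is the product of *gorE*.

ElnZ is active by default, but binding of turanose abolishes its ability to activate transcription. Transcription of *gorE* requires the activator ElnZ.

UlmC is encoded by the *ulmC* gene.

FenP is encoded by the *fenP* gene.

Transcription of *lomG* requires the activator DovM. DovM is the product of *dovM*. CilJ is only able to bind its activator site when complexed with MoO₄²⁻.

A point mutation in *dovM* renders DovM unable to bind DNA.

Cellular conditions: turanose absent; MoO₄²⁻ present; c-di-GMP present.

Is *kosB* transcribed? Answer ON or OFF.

ON

Turanose is absent, so ElnZ is active.
No repressor is bound and ElnZ is active, so *gorE* is transcribed.
So GorE is produced and active.
JovG is produced constitutively and is active.
With repressor JovG bound, *fenP* is not transcribed.
So FenP is not produced.
Required activator FenP is absent, so *ulmC* is not transcribed.
So UlmC is not produced.
DovM is non-functional in this strain, so it has no effect.
Required activator DovM is absent, so *lomG* is not transcribed.
So LomG is not produced.
MoO₄²⁻ is present, so CilJ is active.
No repressor is bound and CilJ is active, so *wexZ* is transcribed.
So WexZ is produced and active.
Activator WexZ is present, so *kosB* is transcribed.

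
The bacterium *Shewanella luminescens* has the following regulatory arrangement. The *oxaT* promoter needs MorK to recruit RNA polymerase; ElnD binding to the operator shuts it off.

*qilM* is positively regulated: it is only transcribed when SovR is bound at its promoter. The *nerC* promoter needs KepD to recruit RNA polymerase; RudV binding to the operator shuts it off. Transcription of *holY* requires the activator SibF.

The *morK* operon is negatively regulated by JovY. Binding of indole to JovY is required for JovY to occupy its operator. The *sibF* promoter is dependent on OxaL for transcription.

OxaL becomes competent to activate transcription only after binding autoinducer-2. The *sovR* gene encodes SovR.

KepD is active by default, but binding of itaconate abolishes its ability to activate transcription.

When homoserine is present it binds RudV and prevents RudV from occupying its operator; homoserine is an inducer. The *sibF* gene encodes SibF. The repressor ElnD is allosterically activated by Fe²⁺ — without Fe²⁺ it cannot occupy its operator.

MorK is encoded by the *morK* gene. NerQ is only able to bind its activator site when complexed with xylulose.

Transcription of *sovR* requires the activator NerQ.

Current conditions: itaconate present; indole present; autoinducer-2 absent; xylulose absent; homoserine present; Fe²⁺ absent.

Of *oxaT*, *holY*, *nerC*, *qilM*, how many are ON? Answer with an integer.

0

Fe²⁺ is absent, so ElnD is inactive.
Indole is present, so JovY is active.
With repressor JovY bound, *morK* is not transcribed.
So MorK is not produced.
Required activator MorK is absent, so *oxaT* is not transcribed.
→ *oxaT* is OFF.
Autoinducer-2 is absent, so OxaL is inactive.
Required activator OxaL is absent, so *sibF* is not transcribed.
So SibF is not produced.
Required activator SibF is absent, so *holY* is not transcribed.
→ *holY* is OFF.
Homoserine is present, so RudV is inactive.
Itaconate is present, so KepD is inactive.
Required activator KepD is absent, so *nerC* is not transcribed.
→ *nerC* is OFF.
Xylulose is absent, so NerQ is inactive.
Required activator NerQ is absent, so *sovR* is not transcribed.
So SovR is not produced.
Required activator SovR is absent, so *qilM* is not transcribed.
→ *qilM* is OFF.
0 of the 4 genes are transcribed.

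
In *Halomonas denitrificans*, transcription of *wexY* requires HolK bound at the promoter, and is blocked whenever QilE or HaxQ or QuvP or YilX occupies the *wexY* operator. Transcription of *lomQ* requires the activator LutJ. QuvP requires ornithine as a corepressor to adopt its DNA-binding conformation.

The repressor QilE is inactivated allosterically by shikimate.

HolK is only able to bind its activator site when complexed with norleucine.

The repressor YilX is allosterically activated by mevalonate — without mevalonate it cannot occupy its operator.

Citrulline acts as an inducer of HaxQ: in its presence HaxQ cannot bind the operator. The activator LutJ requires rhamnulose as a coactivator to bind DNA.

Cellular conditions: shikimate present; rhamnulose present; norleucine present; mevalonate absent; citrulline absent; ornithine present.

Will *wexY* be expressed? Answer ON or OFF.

Norleucine is present, so HolK is active.
Shikimate is present, so QilE is inactive.
Citrulline is absent, so HaxQ is active.
Ornithine is present, so QuvP is active.
Mevalonate is absent, so YilX is inactive.
With repressor HaxQ bound, *wexY* is not transcribed.

OFF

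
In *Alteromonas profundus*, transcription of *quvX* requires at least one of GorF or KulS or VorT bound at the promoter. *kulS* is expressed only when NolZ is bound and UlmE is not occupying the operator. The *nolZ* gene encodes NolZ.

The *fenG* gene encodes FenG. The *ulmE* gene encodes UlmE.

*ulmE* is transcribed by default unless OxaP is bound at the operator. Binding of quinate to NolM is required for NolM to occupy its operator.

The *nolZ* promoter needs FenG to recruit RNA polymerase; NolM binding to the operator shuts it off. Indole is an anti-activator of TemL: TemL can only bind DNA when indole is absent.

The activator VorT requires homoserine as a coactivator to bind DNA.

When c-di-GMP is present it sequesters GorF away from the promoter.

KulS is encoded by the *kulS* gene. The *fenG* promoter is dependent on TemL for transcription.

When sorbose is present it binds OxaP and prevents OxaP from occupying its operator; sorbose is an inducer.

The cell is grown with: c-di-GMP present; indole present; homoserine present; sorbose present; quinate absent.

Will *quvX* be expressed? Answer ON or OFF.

c-di-GMP is present, so GorF is inactive.
Indole is present, so TemL is inactive.
Required activator TemL is absent, so *fenG* is not transcribed.
So FenG is not produced.
Quinate is absent, so NolM is inactive.
Required activator FenG is absent, so *nolZ* is not transcribed.
So NolZ is not produced.
Sorbose is present, so OxaP is inactive.
With no repressor bound, *ulmE* is transcribed.
So UlmE is produced and active.
With repressor UlmE bound, *kulS* is not transcribed.
So KulS is not produced.
Homoserine is present, so VorT is active.
Activator VorT is present, so *quvX* is transcribed.

ON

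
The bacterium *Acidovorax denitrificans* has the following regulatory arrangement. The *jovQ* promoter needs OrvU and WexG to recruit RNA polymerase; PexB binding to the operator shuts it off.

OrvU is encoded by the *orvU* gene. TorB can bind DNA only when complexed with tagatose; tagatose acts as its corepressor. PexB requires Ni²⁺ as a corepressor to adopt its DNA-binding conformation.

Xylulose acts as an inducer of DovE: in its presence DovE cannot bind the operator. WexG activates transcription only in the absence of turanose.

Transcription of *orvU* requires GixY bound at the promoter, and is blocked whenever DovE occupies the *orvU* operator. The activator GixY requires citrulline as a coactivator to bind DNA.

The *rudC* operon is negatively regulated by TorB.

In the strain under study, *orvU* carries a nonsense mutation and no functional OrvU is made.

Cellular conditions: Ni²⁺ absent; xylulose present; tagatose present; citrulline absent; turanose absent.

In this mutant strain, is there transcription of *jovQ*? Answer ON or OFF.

Ni²⁺ is absent, so PexB is inactive.
OrvU is non-functional in this strain, so it has no effect.
Turanose is absent, so WexG is active.
Required activator OrvU is absent, so *jovQ* is not transcribed.

OFF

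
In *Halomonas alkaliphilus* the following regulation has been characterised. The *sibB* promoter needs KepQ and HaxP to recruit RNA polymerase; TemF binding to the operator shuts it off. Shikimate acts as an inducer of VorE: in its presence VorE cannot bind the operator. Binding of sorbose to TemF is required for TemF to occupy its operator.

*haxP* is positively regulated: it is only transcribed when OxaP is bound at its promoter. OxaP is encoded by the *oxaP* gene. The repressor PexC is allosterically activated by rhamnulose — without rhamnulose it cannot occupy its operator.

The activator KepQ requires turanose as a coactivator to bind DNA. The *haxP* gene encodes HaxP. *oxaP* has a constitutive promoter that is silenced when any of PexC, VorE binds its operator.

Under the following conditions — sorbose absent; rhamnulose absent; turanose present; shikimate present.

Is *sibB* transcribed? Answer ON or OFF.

Turanose is present, so KepQ is active.
Rhamnulose is absent, so PexC is inactive.
Shikimate is present, so VorE is inactive.
With no repressor bound, *oxaP* is transcribed.
So OxaP is produced and active.
No repressor is bound and OxaP is active, so *haxP* is transcribed.
So HaxP is produced and active.
Sorbose is absent, so TemF is inactive.
No repressor is bound and KepQ and HaxP are active, so *sibB* is transcribed.

ON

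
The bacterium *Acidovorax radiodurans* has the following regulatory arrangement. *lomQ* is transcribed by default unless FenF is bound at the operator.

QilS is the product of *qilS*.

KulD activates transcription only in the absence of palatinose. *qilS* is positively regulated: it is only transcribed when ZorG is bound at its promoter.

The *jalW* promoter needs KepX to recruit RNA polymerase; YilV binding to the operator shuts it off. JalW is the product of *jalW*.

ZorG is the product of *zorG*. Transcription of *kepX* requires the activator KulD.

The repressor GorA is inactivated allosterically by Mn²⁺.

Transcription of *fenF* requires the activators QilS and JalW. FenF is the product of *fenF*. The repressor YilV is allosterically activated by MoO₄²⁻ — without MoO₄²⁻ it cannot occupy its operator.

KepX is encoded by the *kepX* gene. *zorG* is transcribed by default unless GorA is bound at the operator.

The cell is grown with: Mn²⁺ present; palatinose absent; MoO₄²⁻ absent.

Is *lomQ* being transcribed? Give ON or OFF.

OFF

Mn²⁺ is present, so GorA is inactive.
With no repressor bound, *zorG* is transcribed.
So ZorG is produced and active.
No repressor is bound and ZorG is active, so *qilS* is transcribed.
So QilS is produced and active.
Palatinose is absent, so KulD is active.
No repressor is bound and KulD is active, so *kepX* is transcribed.
So KepX is produced and active.
MoO₄²⁻ is absent, so YilV is inactive.
No repressor is bound and KepX is active, so *jalW* is transcribed.
So JalW is produced and active.
No repressor is bound and QilS and JalW are active, so *fenF* is transcribed.
So FenF is produced and active.
With repressor FenF bound, *lomQ* is not transcribed.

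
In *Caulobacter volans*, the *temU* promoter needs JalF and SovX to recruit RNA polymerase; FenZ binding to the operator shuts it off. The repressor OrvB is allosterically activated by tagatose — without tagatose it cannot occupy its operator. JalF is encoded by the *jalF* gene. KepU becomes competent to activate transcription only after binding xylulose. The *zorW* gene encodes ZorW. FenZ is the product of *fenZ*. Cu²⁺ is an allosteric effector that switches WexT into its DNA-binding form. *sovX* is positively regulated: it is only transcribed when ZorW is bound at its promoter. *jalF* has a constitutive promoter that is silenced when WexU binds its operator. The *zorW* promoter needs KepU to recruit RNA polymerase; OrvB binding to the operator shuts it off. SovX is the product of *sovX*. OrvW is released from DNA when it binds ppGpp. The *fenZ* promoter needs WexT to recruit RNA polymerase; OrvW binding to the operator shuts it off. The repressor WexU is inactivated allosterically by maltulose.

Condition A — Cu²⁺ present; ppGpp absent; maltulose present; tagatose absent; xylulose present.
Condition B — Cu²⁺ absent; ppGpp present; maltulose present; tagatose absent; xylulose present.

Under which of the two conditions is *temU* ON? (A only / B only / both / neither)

both

Condition A:
Cu²⁺ is present, so WexT is active.
ppGpp is absent, so OrvW is active.
With repressor OrvW bound, *fenZ* is not transcribed.
So FenZ is not produced.
Maltulose is present, so WexU is inactive.
With no repressor bound, *jalF* is transcribed.
So JalF is produced and active.
Tagatose is absent, so OrvB is inactive.
Xylulose is present, so KepU is active.
No repressor is bound and KepU is active, so *zorW* is transcribed.
So ZorW is produced and active.
No repressor is bound and ZorW is active, so *sovX* is transcribed.
So SovX is produced and active.
No repressor is bound and JalF and SovX are active, so *temU* is transcribed.
→ *temU* is ON in A.
Condition B:
Cu²⁺ is absent, so WexT is inactive.
ppGpp is present, so OrvW is inactive.
Required activator WexT is absent, so *fenZ* is not transcribed.
So FenZ is not produced.
Maltulose is present, so WexU is inactive.
With no repressor bound, *jalF* is transcribed.
So JalF is produced and active.
Tagatose is absent, so OrvB is inactive.
Xylulose is present, so KepU is active.
No repressor is bound and KepU is active, so *zorW* is transcribed.
So ZorW is produced and active.
No repressor is bound and ZorW is active, so *sovX* is transcribed.
So SovX is produced and active.
No repressor is bound and JalF and SovX are active, so *temU* is transcribed.
→ *temU* is ON in B.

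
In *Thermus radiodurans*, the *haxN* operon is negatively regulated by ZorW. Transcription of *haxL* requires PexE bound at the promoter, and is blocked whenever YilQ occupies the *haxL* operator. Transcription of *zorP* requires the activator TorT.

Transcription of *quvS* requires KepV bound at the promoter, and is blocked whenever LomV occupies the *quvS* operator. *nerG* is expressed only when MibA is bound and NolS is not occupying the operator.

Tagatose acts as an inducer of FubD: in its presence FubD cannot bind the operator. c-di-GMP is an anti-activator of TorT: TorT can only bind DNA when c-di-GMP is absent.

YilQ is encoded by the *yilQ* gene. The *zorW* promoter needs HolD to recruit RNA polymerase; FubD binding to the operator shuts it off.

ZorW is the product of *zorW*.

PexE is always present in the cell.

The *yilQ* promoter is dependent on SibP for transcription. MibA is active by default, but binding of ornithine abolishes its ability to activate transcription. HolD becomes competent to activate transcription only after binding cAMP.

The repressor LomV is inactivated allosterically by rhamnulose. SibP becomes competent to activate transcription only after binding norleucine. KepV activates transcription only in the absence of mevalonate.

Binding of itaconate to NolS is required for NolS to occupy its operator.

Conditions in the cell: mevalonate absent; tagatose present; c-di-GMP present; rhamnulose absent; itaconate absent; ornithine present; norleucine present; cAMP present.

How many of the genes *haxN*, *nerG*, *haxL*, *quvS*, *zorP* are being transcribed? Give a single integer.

cAMP is present, so HolD is active.
Tagatose is present, so FubD is inactive.
No repressor is bound and HolD is active, so *zorW* is transcribed.
So ZorW is produced and active.
With repressor ZorW bound, *haxN* is not transcribed.
→ *haxN* is OFF.
Itaconate is absent, so NolS is inactive.
Ornithine is present, so MibA is inactive.
Required activator MibA is absent, so *nerG* is not transcribed.
→ *nerG* is OFF.
Norleucine is present, so SibP is active.
No repressor is bound and SibP is active, so *yilQ* is transcribed.
So YilQ is produced and active.
PexE is produced constitutively and is active.
With repressor YilQ bound, *haxL* is not transcribed.
→ *haxL* is OFF.
Rhamnulose is absent, so LomV is active.
Mevalonate is absent, so KepV is active.
With repressor LomV bound, *quvS* is not transcribed.
→ *quvS* is OFF.
c-di-GMP is present, so TorT is inactive.
Required activator TorT is absent, so *zorP* is not transcribed.
→ *zorP* is OFF.
0 of the 5 genes are transcribed.

0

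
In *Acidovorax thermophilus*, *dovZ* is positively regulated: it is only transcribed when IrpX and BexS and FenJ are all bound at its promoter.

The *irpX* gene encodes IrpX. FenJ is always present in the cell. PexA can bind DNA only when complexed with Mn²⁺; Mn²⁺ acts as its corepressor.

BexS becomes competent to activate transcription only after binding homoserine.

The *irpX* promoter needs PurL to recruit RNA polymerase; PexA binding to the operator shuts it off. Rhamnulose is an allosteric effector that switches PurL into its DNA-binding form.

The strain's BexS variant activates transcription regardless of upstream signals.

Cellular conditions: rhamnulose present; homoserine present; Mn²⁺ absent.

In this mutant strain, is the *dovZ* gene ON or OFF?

ON

Rhamnulose is present, so PurL is active.
Mn²⁺ is absent, so PexA is inactive.
No repressor is bound and PurL is active, so *irpX* is transcribed.
So IrpX is produced and active.
BexS is constitutively active in this strain.
FenJ is produced constitutively and is active.
No repressor is bound and IrpX and BexS and FenJ are active, so *dovZ* is transcribed.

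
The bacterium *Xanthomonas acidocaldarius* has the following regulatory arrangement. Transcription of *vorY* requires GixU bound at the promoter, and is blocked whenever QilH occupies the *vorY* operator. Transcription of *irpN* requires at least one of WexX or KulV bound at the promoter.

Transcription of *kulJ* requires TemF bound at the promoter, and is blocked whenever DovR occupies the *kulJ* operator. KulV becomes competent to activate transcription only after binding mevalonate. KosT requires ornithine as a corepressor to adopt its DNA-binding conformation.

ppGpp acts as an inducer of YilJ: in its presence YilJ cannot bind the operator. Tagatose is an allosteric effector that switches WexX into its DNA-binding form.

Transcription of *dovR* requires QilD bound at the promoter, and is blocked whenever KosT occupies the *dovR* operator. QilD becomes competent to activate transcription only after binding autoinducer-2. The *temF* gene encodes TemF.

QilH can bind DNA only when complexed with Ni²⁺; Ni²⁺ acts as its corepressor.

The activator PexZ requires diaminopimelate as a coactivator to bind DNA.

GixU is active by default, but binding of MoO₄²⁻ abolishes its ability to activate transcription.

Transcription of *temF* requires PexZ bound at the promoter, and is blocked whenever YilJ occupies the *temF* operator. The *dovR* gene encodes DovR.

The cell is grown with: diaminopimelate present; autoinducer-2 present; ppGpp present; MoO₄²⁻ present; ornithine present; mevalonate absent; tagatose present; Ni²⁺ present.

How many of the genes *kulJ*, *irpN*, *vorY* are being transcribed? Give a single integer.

Diaminopimelate is present, so PexZ is active.
ppGpp is present, so YilJ is inactive.
No repressor is bound and PexZ is active, so *temF* is transcribed.
So TemF is produced and active.
Autoinducer-2 is present, so QilD is active.
Ornithine is present, so KosT is active.
With repressor KosT bound, *dovR* is not transcribed.
So DovR is not produced.
No repressor is bound and TemF is active, so *kulJ* is transcribed.
→ *kulJ* is ON.
Tagatose is present, so WexX is active.
Mevalonate is absent, so KulV is inactive.
Activator WexX is present, so *irpN* is transcribed.
→ *irpN* is ON.
Ni²⁺ is present, so QilH is active.
MoO₄²⁻ is present, so GixU is inactive.
With repressor QilH bound, *vorY* is not transcribed.
→ *vorY* is OFF.
2 of the 3 genes are transcribed.

2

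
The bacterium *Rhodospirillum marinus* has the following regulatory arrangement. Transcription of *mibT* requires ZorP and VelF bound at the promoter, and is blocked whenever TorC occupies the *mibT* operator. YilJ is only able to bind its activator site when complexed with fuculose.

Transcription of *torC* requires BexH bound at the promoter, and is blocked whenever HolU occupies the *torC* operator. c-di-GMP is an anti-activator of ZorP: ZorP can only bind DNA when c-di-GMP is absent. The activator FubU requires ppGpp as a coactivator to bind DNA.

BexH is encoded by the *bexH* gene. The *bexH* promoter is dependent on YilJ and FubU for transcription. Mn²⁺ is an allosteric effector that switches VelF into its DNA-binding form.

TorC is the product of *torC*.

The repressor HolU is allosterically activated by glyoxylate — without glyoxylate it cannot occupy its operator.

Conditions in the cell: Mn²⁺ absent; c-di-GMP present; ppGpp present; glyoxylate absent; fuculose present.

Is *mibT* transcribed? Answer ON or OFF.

OFF

Glyoxylate is absent, so HolU is inactive.
Fuculose is present, so YilJ is active.
ppGpp is present, so FubU is active.
No repressor is bound and YilJ and FubU are active, so *bexH* is transcribed.
So BexH is produced and active.
No repressor is bound and BexH is active, so *torC* is transcribed.
So TorC is produced and active.
c-di-GMP is present, so ZorP is inactive.
Mn²⁺ is absent, so VelF is inactive.
With repressor TorC bound, *mibT* is not transcribed.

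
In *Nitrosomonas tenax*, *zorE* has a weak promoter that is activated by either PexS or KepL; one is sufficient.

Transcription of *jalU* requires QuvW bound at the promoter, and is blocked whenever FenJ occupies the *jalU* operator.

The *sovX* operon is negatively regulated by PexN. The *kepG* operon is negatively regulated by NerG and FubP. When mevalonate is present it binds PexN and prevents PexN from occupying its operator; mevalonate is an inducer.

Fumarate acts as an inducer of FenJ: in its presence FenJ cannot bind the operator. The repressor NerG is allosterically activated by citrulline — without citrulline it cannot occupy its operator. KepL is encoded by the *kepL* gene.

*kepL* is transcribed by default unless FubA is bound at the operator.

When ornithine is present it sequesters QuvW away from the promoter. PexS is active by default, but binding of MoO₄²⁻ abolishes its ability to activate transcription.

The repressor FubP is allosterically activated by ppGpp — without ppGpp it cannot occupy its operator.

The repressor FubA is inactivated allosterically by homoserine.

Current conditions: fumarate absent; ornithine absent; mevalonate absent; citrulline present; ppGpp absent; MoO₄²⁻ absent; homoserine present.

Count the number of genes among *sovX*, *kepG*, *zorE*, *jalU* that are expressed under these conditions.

Mevalonate is absent, so PexN is active.
With repressor PexN bound, *sovX* is not transcribed.
→ *sovX* is OFF.
Citrulline is present, so NerG is active.
ppGpp is absent, so FubP is inactive.
With repressor NerG bound, *kepG* is not transcribed.
→ *kepG* is OFF.
MoO₄²⁻ is absent, so PexS is active.
Homoserine is present, so FubA is inactive.
With no repressor bound, *kepL* is transcribed.
So KepL is produced and active.
Activator PexS is present, so *zorE* is transcribed.
→ *zorE* is ON.
Ornithine is absent, so QuvW is active.
Fumarate is absent, so FenJ is active.
With repressor FenJ bound, *jalU* is not transcribed.
→ *jalU* is OFF.
1 of the 4 genes is transcribed.

1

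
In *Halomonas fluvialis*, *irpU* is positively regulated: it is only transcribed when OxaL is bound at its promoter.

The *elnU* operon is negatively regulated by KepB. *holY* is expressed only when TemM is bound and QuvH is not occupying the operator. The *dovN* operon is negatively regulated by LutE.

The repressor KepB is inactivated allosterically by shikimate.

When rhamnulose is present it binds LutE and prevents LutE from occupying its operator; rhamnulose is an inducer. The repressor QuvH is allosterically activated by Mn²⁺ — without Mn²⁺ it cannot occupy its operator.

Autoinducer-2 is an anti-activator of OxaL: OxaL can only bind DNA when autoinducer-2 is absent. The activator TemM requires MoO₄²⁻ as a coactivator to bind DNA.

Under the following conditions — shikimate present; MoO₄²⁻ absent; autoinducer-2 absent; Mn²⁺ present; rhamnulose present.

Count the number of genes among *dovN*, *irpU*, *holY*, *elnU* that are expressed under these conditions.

3

Rhamnulose is present, so LutE is inactive.
With no repressor bound, *dovN* is transcribed.
→ *dovN* is ON.
Autoinducer-2 is absent, so OxaL is active.
No repressor is bound and OxaL is active, so *irpU* is transcribed.
→ *irpU* is ON.
MoO₄²⁻ is absent, so TemM is inactive.
Mn²⁺ is present, so QuvH is active.
With repressor QuvH bound, *holY* is not transcribed.
→ *holY* is OFF.
Shikimate is present, so KepB is inactive.
With no repressor bound, *elnU* is transcribed.
→ *elnU* is ON.
3 of the 4 genes are transcribed.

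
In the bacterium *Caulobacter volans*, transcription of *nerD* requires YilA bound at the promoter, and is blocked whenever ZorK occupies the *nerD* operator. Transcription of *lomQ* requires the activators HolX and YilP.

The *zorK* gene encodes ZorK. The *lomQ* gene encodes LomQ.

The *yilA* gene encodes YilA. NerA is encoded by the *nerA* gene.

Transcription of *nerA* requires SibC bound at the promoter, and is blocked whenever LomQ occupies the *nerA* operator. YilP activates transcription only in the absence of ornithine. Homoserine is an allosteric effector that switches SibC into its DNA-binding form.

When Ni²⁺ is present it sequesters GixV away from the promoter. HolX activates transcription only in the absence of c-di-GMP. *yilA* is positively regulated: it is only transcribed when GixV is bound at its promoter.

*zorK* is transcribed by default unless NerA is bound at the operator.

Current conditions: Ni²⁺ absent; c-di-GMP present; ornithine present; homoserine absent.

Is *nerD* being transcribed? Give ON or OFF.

Ni²⁺ is absent, so GixV is active.
No repressor is bound and GixV is active, so *yilA* is transcribed.
So YilA is produced and active.
c-di-GMP is present, so HolX is inactive.
Ornithine is present, so YilP is inactive.
Required activator HolX is absent, so *lomQ* is not transcribed.
So LomQ is not produced.
Homoserine is absent, so SibC is inactive.
Required activator SibC is absent, so *nerA* is not transcribed.
So NerA is not produced.
With no repressor bound, *zorK* is transcribed.
So ZorK is produced and active.
With repressor ZorK bound, *nerD* is not transcribed.

OFF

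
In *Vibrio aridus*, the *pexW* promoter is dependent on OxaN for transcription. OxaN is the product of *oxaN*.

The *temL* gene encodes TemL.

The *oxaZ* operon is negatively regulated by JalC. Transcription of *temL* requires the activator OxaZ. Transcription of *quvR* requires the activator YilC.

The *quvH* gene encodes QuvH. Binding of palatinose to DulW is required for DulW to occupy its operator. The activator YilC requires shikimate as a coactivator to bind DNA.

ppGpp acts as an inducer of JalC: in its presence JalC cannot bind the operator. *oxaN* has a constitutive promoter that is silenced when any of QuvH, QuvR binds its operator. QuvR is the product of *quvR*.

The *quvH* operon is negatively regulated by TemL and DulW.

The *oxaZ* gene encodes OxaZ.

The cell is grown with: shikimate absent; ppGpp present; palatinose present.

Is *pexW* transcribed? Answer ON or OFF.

ppGpp is present, so JalC is inactive.
With no repressor bound, *oxaZ* is transcribed.
So OxaZ is produced and active.
No repressor is bound and OxaZ is active, so *temL* is transcribed.
So TemL is produced and active.
Palatinose is present, so DulW is active.
With repressor TemL bound, *quvH* is not transcribed.
So QuvH is not produced.
Shikimate is absent, so YilC is inactive.
Required activator YilC is absent, so *quvR* is not transcribed.
So QuvR is not produced.
With no repressor bound, *oxaN* is transcribed.
So OxaN is produced and active.
No repressor is bound and OxaN is active, so *pexW* is transcribed.

ON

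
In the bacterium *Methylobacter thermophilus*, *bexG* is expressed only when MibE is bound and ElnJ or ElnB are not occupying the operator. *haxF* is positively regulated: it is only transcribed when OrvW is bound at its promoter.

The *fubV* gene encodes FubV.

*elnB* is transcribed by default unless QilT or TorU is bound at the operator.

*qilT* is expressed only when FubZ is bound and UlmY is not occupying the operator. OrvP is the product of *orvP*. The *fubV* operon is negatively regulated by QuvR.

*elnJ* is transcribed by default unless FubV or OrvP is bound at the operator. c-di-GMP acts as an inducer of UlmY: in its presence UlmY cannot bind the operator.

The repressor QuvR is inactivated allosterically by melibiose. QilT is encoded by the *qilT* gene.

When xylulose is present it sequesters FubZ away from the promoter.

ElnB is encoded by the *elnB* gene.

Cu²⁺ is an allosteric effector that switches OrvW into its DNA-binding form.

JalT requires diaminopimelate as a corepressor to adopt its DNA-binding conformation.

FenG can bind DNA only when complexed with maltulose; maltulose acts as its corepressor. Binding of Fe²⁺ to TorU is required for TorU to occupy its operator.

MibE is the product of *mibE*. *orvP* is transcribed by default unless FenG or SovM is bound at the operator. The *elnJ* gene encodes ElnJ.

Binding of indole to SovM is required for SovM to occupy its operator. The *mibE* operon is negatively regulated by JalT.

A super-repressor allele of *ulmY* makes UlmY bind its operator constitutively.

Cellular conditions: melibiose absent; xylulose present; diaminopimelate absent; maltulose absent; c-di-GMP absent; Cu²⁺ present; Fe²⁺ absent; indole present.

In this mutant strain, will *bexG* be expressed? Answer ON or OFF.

OFF

Diaminopimelate is absent, so JalT is inactive.
With no repressor bound, *mibE* is transcribed.
So MibE is produced and active.
Melibiose is absent, so QuvR is active.
With repressor QuvR bound, *fubV* is not transcribed.
So FubV is not produced.
Maltulose is absent, so FenG is inactive.
Indole is present, so SovM is active.
With repressor SovM bound, *orvP* is not transcribed.
So OrvP is not produced.
With no repressor bound, *elnJ* is transcribed.
So ElnJ is produced and active.
Xylulose is present, so FubZ is inactive.
UlmY is constitutively active in this strain.
With repressor UlmY bound, *qilT* is not transcribed.
So QilT is not produced.
Fe²⁺ is absent, so TorU is inactive.
With no repressor bound, *elnB* is transcribed.
So ElnB is produced and active.
With repressor ElnJ bound, *bexG* is not transcribed.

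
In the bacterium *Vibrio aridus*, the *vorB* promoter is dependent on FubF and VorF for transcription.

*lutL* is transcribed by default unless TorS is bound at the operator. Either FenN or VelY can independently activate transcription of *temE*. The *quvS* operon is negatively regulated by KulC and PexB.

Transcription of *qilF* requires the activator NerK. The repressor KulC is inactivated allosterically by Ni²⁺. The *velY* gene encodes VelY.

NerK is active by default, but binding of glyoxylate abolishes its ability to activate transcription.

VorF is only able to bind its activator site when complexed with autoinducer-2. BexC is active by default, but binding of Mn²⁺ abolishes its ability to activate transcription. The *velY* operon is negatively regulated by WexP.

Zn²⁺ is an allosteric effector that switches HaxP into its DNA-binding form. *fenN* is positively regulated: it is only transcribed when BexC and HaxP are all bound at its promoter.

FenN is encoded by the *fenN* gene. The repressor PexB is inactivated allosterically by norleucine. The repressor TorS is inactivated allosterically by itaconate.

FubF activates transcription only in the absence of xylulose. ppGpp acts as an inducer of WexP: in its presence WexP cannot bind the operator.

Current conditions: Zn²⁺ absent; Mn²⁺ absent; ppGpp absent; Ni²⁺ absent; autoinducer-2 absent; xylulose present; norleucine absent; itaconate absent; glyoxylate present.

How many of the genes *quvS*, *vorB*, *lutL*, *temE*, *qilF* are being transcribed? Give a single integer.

0

Ni²⁺ is absent, so KulC is active.
Norleucine is absent, so PexB is active.
With repressor KulC bound, *quvS* is not transcribed.
→ *quvS* is OFF.
Xylulose is present, so FubF is inactive.
Autoinducer-2 is absent, so VorF is inactive.
Required activator FubF is absent, so *vorB* is not transcribed.
→ *vorB* is OFF.
Itaconate is absent, so TorS is active.
With repressor TorS bound, *lutL* is not transcribed.
→ *lutL* is OFF.
Mn²⁺ is absent, so BexC is active.
Zn²⁺ is absent, so HaxP is inactive.
Required activator HaxP is absent, so *fenN* is not transcribed.
So FenN is not produced.
ppGpp is absent, so WexP is active.
With repressor WexP bound, *velY* is not transcribed.
So VelY is not produced.
No activator is available at the *temE* promoter, so *temE* is not transcribed.
→ *temE* is OFF.
Glyoxylate is present, so NerK is inactive.
Required activator NerK is absent, so *qilF* is not transcribed.
→ *qilF* is OFF.
0 of the 5 genes are transcribed.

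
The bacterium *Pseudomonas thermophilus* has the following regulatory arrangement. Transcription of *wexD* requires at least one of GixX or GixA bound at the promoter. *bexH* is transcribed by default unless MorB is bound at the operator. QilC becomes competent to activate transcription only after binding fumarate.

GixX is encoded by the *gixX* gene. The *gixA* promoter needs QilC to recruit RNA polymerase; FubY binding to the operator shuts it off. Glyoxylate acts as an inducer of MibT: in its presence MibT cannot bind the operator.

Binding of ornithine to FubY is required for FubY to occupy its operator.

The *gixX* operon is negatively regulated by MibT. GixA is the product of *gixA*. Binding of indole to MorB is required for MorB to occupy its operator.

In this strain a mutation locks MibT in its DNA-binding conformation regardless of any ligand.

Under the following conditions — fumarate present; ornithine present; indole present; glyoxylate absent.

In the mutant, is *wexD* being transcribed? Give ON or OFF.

OFF

MibT is constitutively active in this strain.
With repressor MibT bound, *gixX* is not transcribed.
So GixX is not produced.
Fumarate is present, so QilC is active.
Ornithine is present, so FubY is active.
With repressor FubY bound, *gixA* is not transcribed.
So GixA is not produced.
No activator is available at the *wexD* promoter, so *wexD* is not transcribed.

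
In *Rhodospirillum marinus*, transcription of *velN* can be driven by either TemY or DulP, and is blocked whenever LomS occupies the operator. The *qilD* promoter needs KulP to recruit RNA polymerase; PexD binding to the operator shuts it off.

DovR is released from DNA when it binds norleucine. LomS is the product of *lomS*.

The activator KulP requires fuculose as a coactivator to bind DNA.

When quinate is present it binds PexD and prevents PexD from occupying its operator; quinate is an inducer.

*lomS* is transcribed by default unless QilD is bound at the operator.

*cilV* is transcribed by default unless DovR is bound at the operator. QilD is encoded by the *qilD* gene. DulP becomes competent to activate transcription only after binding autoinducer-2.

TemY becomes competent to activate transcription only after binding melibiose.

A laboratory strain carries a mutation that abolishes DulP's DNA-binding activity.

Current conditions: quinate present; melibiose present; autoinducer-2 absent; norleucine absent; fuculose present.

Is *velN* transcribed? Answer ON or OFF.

Melibiose is present, so TemY is active.
DulP is non-functional in this strain, so it has no effect.
Quinate is present, so PexD is inactive.
Fuculose is present, so KulP is active.
No repressor is bound and KulP is active, so *qilD* is transcribed.
So QilD is produced and active.
With repressor QilD bound, *lomS* is not transcribed.
So LomS is not produced.
Activator TemY is present, so *velN* is transcribed.

ON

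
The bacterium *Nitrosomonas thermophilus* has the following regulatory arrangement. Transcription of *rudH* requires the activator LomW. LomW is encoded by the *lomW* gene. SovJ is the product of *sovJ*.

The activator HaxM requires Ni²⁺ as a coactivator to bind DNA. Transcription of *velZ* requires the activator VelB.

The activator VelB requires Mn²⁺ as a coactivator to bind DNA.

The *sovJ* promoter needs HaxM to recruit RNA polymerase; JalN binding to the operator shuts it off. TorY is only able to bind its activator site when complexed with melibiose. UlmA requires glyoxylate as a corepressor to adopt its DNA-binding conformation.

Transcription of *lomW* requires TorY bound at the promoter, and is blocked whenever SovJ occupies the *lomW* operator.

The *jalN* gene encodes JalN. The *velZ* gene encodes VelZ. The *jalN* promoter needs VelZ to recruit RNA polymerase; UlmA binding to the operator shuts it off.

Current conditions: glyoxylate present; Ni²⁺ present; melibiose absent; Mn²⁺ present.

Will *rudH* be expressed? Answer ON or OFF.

Mn²⁺ is present, so VelB is active.
No repressor is bound and VelB is active, so *velZ* is transcribed.
So VelZ is produced and active.
Glyoxylate is present, so UlmA is active.
With repressor UlmA bound, *jalN* is not transcribed.
So JalN is not produced.
Ni²⁺ is present, so HaxM is active.
No repressor is bound and HaxM is active, so *sovJ* is transcribed.
So SovJ is produced and active.
Melibiose is absent, so TorY is inactive.
With repressor SovJ bound, *lomW* is not transcribed.
So LomW is not produced.
Required activator LomW is absent, so *rudH* is not transcribed.

OFF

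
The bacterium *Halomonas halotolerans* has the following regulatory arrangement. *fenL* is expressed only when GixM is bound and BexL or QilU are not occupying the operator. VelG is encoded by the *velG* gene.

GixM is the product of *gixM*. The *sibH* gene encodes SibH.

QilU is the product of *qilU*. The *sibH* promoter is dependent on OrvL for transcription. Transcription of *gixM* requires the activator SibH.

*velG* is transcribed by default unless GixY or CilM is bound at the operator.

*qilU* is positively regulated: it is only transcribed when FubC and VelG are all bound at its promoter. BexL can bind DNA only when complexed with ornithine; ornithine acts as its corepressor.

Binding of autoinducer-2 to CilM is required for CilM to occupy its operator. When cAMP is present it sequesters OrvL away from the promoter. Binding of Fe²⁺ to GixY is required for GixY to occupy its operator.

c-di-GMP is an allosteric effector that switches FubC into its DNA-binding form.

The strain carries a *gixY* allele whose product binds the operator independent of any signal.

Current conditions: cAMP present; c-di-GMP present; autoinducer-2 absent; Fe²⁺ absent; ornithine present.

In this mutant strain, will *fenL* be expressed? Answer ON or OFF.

OFF

Ornithine is present, so BexL is active.
cAMP is present, so OrvL is inactive.
Required activator OrvL is absent, so *sibH* is not transcribed.
So SibH is not produced.
Required activator SibH is absent, so *gixM* is not transcribed.
So GixM is not produced.
c-di-GMP is present, so FubC is active.
GixY is constitutively active in this strain.
Autoinducer-2 is absent, so CilM is inactive.
With repressor GixY bound, *velG* is not transcribed.
So VelG is not produced.
Required activator VelG is absent, so *qilU* is not transcribed.
So QilU is not produced.
With repressor BexL bound, *fenL* is not transcribed.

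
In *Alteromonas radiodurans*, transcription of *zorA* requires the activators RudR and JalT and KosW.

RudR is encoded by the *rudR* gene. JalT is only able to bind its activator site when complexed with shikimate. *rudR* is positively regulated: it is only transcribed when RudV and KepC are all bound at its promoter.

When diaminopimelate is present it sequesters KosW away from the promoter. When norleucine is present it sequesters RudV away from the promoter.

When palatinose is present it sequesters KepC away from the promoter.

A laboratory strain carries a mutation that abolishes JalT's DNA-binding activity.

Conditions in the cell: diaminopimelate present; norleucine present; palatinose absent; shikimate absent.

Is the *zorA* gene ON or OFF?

OFF

Norleucine is present, so RudV is inactive.
Palatinose is absent, so KepC is active.
Required activator RudV is absent, so *rudR* is not transcribed.
So RudR is not produced.
JalT is non-functional in this strain, so it has no effect.
Diaminopimelate is present, so KosW is inactive.
Required activator RudR is absent, so *zorA* is not transcribed.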